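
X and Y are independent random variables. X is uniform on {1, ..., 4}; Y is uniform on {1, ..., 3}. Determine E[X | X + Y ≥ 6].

Outcomes with X + Y ≥ 6: (3,3), (4,2), (4,3), each with probability 1/12.
E[X | X + Y ≥ 6] = (3 + 4 + 4) / 3 = 11/3.

11/3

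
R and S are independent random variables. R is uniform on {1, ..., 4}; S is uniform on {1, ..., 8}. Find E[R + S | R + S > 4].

102/13

P(R + S > 4) = 13/16.
Summing (R+S)·P(x,y) over outcomes with R + S > 4 gives 51/8.
E[R + S | R + S > 4] = (51/8) / (13/16) = 102/13.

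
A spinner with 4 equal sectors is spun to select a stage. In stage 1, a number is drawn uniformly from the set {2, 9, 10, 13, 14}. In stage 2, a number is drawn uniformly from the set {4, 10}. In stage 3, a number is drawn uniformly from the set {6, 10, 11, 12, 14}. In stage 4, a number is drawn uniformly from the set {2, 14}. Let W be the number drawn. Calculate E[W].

E[W | stage 1] = (2+9+10+13+14)/5 = 48/5.
E[W | stage 2] = (4+10)/2 = 7.
E[W | stage 3] = (6+10+11+12+14)/5 = 53/5.
E[W | stage 4] = (2+14)/2 = 8.
By the law of total expectation,
E[W] = (1/4)·(48/5) + (1/4)·(7) + (1/4)·(53/5) + (1/4)·(8) = 44/5.

44/5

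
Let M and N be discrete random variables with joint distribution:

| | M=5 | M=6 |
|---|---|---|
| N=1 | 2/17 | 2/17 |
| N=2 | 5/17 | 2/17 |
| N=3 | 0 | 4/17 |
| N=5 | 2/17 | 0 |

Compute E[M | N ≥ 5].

P(N ≥ 5) = 2/17.
Summing M·P(M=x,N=y) over the conditioning event gives 10/17.
E[M | N ≥ 5] = (10/17) / (2/17) = 5.

5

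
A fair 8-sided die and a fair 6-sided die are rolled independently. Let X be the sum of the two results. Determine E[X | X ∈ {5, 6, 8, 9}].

152/21

P(X ∈ {5, 6, 8, 9}) = 7/16.
Σ over the event: 5·1/12 + 6·5/48 + 8·1/8 + 9·1/8 = 19/6.
E[X | X ∈ {5, 6, 8, 9}] = (19/6) / (7/16) = 152/21.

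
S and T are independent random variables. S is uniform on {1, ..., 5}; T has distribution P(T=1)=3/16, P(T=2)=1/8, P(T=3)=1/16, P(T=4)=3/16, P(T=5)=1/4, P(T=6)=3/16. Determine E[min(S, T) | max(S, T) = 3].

13/8

P(max(S, T) = 3) = 1/10.
Summing min(S,T)·P(x,y) over outcomes with max(S, T) = 3 gives 13/80.
E[min(S, T) | max(S, T) = 3] = (13/80) / (1/10) = 13/8.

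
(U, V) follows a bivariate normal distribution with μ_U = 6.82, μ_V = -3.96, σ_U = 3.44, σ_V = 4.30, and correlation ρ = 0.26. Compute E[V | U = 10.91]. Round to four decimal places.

-2.6308

The regression of V on U has slope ρ·σ_V/σ_U and passes through (μ_U, μ_V).
E[V | U=10.91] = -3.96 + (0.26)·(4.30/3.44)·(10.91 − (6.82)) = -3.96 + (0.325)·(4.09) = -2.6308.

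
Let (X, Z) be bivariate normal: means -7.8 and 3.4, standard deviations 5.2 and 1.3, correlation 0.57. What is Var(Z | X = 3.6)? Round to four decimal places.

1.1409

Var(Z | X=x) = (1 − ρ²)·σ_Z².
Var(Z | X=3.6) = (1.3)²·(1 − (0.57)²) = 1.69·0.6751 = 1.1409.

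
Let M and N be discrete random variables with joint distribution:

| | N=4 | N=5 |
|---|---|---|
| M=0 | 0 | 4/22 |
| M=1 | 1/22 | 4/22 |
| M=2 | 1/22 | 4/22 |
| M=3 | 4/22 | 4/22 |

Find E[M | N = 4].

P(N = 4) = 3/11.
Σ M·P over the event = 1·(1/22) + 2·(1/22) + 3·(4/22) = 15/22.
E[M | N = 4] = (15/22) / (3/11) = 5/2.

5/2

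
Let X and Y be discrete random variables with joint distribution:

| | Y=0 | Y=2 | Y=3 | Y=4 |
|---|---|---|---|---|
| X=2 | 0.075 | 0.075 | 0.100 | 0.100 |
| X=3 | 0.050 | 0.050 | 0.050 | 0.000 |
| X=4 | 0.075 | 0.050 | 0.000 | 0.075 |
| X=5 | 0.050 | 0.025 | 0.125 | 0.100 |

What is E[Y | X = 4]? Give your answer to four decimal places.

P(X = 4) = 0.200.
Σ Y·P over the event = 0·(0.075) + 2·(0.050) + 4·(0.075) = 0.400.
E[Y | X = 4] = (0.400) / (0.200) = 2.0000.

2.0000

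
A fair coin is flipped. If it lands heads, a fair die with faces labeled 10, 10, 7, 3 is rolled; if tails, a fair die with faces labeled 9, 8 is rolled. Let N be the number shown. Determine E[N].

E[N | heads] = (10+10+7+3)/4 = 15/2.
E[N | tails] = (9+8)/2 = 17/2.
E[N] = (1/2)·(15/2) + (1/2)·(17/2) = 8.

8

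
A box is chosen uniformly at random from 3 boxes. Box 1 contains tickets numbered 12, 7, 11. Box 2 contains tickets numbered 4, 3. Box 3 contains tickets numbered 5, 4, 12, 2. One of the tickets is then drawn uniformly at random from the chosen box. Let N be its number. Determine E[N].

E[N | box 1] = (12+7+11)/3 = 10.
E[N | box 2] = (4+3)/2 = 7/2.
E[N | box 3] = (5+4+12+2)/4 = 23/4.
E[N] = (1/3)·(10) + (1/3)·(7/2) + (1/3)·(23/4) = 77/12.

77/12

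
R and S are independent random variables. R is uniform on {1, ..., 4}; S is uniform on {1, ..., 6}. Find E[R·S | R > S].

Outcomes with R > S: (2,1), (3,1), (3,2), (4,1), (4,2), (4,3), each with probability 1/24.
E[R·S | R > S] = (2 + 3 + 6 + 4 + 8 + 12) / 6 = 35/6.

35/6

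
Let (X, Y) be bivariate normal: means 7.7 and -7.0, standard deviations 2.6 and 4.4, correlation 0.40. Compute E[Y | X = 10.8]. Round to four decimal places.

-4.9015

For a bivariate normal, E[Y | X=x] = μ_Y + ρ·(σ_Y/σ_X)·(x − μ_X).
E[Y | X=10.8] = -7.0 + (0.40)·(4.4/2.6)·(10.8 − (7.7)) = -7.0 + (0.67692)·(3.1) = -4.9015.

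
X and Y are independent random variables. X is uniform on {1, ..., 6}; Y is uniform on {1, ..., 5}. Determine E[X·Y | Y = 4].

P(Y = 4) = 1/5.
Summing XY·P(x,y) over outcomes with Y = 4 gives 14/5.
E[X·Y | Y = 4] = (14/5) / (1/5) = 14.

14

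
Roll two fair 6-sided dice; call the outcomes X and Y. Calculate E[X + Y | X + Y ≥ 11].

34/3

P(X + Y ≥ 11) = 1/12.
Summing (X+Y)·P(x,y) over outcomes with X + Y ≥ 11 gives 17/18.
E[X + Y | X + Y ≥ 11] = (17/18) / (1/12) = 34/3.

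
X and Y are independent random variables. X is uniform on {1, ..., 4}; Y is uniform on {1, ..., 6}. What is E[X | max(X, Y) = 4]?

22/7

P(max(X, Y) = 4) = 7/24.
Summing X·P(x,y) over outcomes with max(X, Y) = 4 gives 11/12.
E[X | max(X, Y) = 4] = (11/12) / (7/24) = 22/7.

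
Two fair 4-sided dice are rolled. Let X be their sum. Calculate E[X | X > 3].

P(X > 3) = 13/16.
Σ over the event: 4·3/16 + 5·1/4 + 6·3/16 + 7·1/8 + 8·1/16 = 9/2.
E[X | X > 3] = (9/2) / (13/16) = 72/13.

72/13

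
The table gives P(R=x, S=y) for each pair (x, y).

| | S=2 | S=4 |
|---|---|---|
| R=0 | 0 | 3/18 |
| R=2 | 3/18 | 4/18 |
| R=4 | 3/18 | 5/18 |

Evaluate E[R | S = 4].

7/3

P(S = 4) = 2/3.
Σ R·P over the event = 0·(3/18) + 2·(4/18) + 4·(5/18) = 14/9.
E[R | S = 4] = (14/9) / (2/3) = 7/3.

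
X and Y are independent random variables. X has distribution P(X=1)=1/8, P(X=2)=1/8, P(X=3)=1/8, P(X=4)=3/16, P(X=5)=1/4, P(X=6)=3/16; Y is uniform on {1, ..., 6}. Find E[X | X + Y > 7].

P(X + Y > 7) = 23/48.
Summing X·P(x,y) over outcomes with X + Y > 7 gives 37/16.
E[X | X + Y > 7] = (37/16) / (23/48) = 111/23.

111/23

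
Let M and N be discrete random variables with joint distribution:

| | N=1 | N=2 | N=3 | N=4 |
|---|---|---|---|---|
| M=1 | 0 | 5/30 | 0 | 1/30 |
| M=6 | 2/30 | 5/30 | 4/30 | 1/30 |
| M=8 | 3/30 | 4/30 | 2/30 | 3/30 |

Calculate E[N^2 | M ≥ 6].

53/8

P(M ≥ 6) = 4/5.
Σ N^2·P over the event = 1·(2/30) + 4·(5/30) + 9·(4/30) + 16·(1/30) + 1·(3/30) + 4·(4/30) + 9·(2/30) + 16·(3/30) = 53/10.
E[N^2 | M ≥ 6] = (53/10) / (4/5) = 53/8.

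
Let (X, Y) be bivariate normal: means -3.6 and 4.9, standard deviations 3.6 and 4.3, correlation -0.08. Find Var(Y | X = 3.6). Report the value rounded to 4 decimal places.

18.3717

The conditional variance in a bivariate normal is σ_Y²(1 − ρ²), independent of x.
Var(Y | X=3.6) = (4.3)²·(1 − (-0.08)²) = 18.49·0.9936 = 18.3717.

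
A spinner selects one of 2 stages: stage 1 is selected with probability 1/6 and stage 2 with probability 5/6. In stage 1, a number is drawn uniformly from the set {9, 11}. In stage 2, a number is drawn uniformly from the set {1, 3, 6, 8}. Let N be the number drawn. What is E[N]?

65/12

E[N | stage 1] = (9+11)/2 = 10.
E[N | stage 2] = (1+3+6+8)/4 = 9/2.
By the law of total expectation,
E[N] = (1/6)·(10) + (5/6)·(9/2) = 65/12.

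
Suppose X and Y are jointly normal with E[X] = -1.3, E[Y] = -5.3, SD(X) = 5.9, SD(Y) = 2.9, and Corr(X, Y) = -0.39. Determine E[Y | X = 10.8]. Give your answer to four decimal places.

For a bivariate normal, E[Y | X=x] = μ_Y + ρ·(σ_Y/σ_X)·(x − μ_X).
E[Y | X=10.8] = -5.3 + (-0.39)·(2.9/5.9)·(10.8 − (-1.3)) = -5.3 + (-0.191695)·(12.1) = -7.6195.

-7.6195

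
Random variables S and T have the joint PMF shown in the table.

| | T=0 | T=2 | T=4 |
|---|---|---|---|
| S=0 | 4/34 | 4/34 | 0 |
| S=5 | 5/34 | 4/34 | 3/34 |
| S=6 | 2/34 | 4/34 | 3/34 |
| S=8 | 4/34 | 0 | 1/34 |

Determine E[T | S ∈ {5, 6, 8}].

22/13

P(S ∈ {5, 6, 8}) = 13/17.
Σ T·P over the event = 0·(5/34) + 2·(4/34) + 4·(3/34) + 0·(2/34) + 2·(4/34) + 4·(3/34) + 0·(4/34) + 4·(1/34) = 22/17.
E[T | S ∈ {5, 6, 8}] = (22/17) / (13/17) = 22/13.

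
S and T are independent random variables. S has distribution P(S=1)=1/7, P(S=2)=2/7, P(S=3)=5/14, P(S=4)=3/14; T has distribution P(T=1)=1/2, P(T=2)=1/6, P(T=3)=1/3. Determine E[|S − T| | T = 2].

P(T = 2) = 1/6.
Summing |S−T|·P(x,y) over outcomes with T = 2 gives 13/84.
E[|S − T| | T = 2] = (13/84) / (1/6) = 13/14.

13/14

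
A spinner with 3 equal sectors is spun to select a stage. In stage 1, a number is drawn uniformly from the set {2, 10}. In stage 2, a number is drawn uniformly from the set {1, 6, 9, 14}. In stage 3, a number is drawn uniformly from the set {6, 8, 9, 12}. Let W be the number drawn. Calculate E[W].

E[W | stage 1] = (2+10)/2 = 6.
E[W | stage 2] = (1+6+9+14)/4 = 15/2.
E[W | stage 3] = (6+8+9+12)/4 = 35/4.
By the law of total expectation,
E[W] = (1/3)·(6) + (1/3)·(15/2) + (1/3)·(35/4) = 89/12.

89/12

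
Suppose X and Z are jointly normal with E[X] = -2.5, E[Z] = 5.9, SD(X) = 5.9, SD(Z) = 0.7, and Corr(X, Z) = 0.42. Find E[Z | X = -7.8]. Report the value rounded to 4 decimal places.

For a bivariate normal, E[Z | X=x] = μ_Z + ρ·(σ_Z/σ_X)·(x − μ_X).
E[Z | X=-7.8] = 5.9 + (0.42)·(0.7/5.9)·(-7.8 − (-2.5)) = 5.9 + (0.049831)·(-5.3) = 5.6359.

5.6359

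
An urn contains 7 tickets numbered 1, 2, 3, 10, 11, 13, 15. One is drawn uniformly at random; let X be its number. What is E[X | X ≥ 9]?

49/4

P(X ≥ 9) = 4/7.
Σ over the event: 10·1/7 + 11·1/7 + 13·1/7 + 15·1/7 = 7.
E[X | X ≥ 9] = (7) / (4/7) = 49/4.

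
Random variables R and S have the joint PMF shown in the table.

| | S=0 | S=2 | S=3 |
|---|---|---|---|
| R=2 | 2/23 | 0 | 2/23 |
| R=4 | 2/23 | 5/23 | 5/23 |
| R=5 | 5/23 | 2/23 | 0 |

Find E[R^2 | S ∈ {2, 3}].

P(S ∈ {2, 3}) = 14/23.
Σ R^2·P over the event = 4·(2/23) + 16·(5/23) + 16·(5/23) + 25·(2/23) = 218/23.
E[R^2 | S ∈ {2, 3}] = (218/23) / (14/23) = 109/7.

109/7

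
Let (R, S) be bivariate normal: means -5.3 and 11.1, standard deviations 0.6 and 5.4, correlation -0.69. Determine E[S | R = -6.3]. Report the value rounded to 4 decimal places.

17.3100

E[S | R=x] = μ_S + ρ(σ_S/σ_R)(x − μ_R) for jointly normal variables.
E[S | R=-6.3] = 11.1 + (-0.69)·(5.4/0.6)·(-6.3 − (-5.3)) = 11.1 + (-6.21)·(-1) = 17.3100.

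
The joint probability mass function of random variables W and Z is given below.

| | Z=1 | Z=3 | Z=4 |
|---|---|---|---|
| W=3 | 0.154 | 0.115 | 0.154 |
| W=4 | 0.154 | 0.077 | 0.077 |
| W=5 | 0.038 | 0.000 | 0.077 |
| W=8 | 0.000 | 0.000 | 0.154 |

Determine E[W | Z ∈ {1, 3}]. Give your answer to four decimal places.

P(Z ∈ {1, 3}) = 0.538.
Σ W·P over the event = 3·(0.154) + 3·(0.115) + 4·(0.154) + 4·(0.077) + 5·(0.038) = 1.921.
E[W | Z ∈ {1, 3}] = (1.921) / (0.538) = 3.5706.

3.5706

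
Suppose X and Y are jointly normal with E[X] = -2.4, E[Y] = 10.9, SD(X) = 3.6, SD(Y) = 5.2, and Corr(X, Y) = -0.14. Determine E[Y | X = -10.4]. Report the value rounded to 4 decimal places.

12.5178

For a bivariate normal, E[Y | X=x] = μ_Y + ρ·(σ_Y/σ_X)·(x − μ_X).
E[Y | X=-10.4] = 10.9 + (-0.14)·(5.2/3.6)·(-10.4 − (-2.4)) = 10.9 + (-0.20222)·(-8) = 12.5178.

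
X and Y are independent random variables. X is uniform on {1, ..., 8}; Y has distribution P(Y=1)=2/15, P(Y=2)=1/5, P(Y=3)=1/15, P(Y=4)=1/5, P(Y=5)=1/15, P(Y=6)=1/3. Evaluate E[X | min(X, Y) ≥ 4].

6

P(min(X, Y) ≥ 4) = 3/8.
Summing X·P(x,y) over outcomes with min(X, Y) ≥ 4 gives 9/4.
E[X | min(X, Y) ≥ 4] = (9/4) / (3/8) = 6.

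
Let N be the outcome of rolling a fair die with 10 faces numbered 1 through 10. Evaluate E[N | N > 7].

Given N > 7, N is equally likely to be any of {8, 9, 10}.
E[N | N > 7] = (8 + 9 + 10) / 3 = 9.

9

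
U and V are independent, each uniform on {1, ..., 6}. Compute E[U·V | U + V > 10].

32

Outcomes with U + V > 10: (5,6), (6,5), (6,6), each with probability 1/36.
E[U·V | U + V > 10] = (30 + 30 + 36) / 3 = 32.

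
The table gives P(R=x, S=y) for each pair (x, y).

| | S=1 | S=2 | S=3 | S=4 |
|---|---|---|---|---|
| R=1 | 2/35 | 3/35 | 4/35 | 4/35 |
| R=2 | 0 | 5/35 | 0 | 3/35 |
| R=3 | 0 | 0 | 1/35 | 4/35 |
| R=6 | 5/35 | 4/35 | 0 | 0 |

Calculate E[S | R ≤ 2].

P(R ≤ 2) = 3/5.
Σ S·P over the event = 1·(2/35) + 2·(3/35) + 3·(4/35) + 4·(4/35) + 2·(5/35) + 4·(3/35) = 58/35.
E[S | R ≤ 2] = (58/35) / (3/5) = 58/21.

58/21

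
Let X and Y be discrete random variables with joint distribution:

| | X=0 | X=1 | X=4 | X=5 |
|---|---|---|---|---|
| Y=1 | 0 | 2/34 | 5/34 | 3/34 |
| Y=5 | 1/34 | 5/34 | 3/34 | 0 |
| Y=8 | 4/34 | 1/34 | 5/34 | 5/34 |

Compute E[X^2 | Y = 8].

P(Y = 8) = 15/34.
Σ X^2·P over the event = 0·(4/34) + 1·(1/34) + 16·(5/34) + 25·(5/34) = 103/17.
E[X^2 | Y = 8] = (103/17) / (15/34) = 206/15.

206/15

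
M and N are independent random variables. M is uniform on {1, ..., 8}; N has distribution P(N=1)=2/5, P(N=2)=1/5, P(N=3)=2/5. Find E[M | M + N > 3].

P(M + N > 3) = 7/8.
Summing M·P(x,y) over outcomes with M + N > 3 gives 173/40.
E[M | M + N > 3] = (173/40) / (7/8) = 173/35.

173/35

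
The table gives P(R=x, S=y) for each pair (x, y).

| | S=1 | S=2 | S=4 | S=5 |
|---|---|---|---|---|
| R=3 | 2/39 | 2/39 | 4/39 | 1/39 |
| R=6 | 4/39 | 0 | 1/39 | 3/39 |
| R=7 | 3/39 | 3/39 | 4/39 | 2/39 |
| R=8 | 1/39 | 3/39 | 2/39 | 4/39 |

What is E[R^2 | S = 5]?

P(S = 5) = 10/39.
Summing R^2·P(R=x,S=y) over the conditioning event gives 157/13.
E[R^2 | S = 5] = (157/13) / (10/39) = 471/10.

471/10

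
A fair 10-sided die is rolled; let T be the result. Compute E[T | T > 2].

13/2

Given T > 2, T is equally likely to be any of {3, 4, 5, 6, 7, 8, 9, 10}.
E[T | T > 2] = (3 + 4 + 5 + 6 + 7 + 8 + 9 + 10) / 8 = 13/2.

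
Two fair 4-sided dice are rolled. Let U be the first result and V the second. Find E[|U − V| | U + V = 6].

Outcomes with U + V = 6: (2,4), (3,3), (4,2), each with probability 1/16.
E[|U − V| | U + V = 6] = (2 + 0 + 2) / 3 = 4/3.

4/3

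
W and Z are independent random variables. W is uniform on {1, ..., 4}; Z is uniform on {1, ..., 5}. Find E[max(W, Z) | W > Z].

Outcomes with W > Z: (2,1), (3,1), (3,2), (4,1), (4,2), (4,3), each with probability 1/20.
E[max(W, Z) | W > Z] = (2 + 3 + 3 + 4 + 4 + 4) / 6 = 10/3.

10/3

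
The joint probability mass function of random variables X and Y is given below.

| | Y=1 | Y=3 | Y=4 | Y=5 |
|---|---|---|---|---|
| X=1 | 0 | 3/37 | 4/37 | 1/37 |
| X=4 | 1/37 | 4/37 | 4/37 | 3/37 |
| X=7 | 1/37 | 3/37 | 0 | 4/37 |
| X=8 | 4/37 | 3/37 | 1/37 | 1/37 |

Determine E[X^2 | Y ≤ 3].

727/19

P(Y ≤ 3) = 19/37.
Σ X^2·P over the event = 1·(3/37) + 16·(1/37) + 16·(4/37) + 49·(1/37) + 49·(3/37) + 64·(4/37) + 64·(3/37) = 727/37.
E[X^2 | Y ≤ 3] = (727/37) / (19/37) = 727/19.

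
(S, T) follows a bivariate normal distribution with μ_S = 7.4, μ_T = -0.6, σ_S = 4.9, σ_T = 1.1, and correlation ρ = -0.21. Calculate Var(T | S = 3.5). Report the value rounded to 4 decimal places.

1.1566

The conditional variance in a bivariate normal is σ_T²(1 − ρ²), independent of x.
Var(T | S=3.5) = (1.1)²·(1 − (-0.21)²) = 1.21·0.9559 = 1.1566.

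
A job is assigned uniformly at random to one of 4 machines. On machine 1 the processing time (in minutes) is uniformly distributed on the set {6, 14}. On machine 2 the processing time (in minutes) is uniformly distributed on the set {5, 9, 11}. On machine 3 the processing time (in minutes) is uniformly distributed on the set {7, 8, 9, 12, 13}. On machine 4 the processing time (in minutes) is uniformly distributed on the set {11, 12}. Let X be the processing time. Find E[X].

E[X | machine 1] = (6+14)/2 = 10.
E[X | machine 2] = (5+9+11)/3 = 25/3.
E[X | machine 3] = (7+8+9+12+13)/5 = 49/5.
E[X | machine 4] = (11+12)/2 = 23/2.
By the law of total expectation,
E[X] = (1/4)·(10) + (1/4)·(25/3) + (1/4)·(49/5) + (1/4)·(23/2) = 1189/120.

1189/120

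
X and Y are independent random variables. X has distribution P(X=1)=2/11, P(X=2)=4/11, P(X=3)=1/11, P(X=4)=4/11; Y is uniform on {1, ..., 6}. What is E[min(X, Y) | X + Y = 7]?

25/11

P(X + Y = 7) = 1/6.
Summing min(X,Y)·P(x,y) over outcomes with X + Y = 7 gives 25/66.
E[min(X, Y) | X + Y = 7] = (25/66) / (1/6) = 25/11.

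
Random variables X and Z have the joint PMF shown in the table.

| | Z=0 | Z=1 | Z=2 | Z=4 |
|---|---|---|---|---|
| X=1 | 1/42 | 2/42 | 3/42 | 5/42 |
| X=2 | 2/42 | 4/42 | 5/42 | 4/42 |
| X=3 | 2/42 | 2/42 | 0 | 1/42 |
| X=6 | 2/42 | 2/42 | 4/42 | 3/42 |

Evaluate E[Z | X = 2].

P(X = 2) = 5/14.
Σ Z·P over the event = 0·(2/42) + 1·(4/42) + 2·(5/42) + 4·(4/42) = 5/7.
E[Z | X = 2] = (5/7) / (5/14) = 2.

2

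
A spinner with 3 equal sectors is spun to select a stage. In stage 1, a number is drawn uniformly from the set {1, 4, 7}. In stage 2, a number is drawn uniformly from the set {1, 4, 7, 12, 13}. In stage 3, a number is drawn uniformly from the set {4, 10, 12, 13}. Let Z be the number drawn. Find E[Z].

141/20

E[Z | stage 1] = (1+4+7)/3 = 4.
E[Z | stage 2] = (1+4+7+12+13)/5 = 37/5.
E[Z | stage 3] = (4+10+12+13)/4 = 39/4.
E[Z] = (1/3)·(4) + (1/3)·(37/5) + (1/3)·(39/4) = 141/20.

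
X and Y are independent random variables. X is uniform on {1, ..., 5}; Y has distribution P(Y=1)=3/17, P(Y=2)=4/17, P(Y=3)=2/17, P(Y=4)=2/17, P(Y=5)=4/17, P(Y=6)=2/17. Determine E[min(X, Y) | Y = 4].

P(Y = 4) = 2/17.
Summing min(X,Y)·P(x,y) over outcomes with Y = 4 gives 28/85.
E[min(X, Y) | Y = 4] = (28/85) / (2/17) = 14/5.

14/5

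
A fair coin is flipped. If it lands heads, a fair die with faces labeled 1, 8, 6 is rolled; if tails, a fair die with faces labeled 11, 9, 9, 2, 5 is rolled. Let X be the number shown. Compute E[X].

E[X | heads] = (1+8+6)/3 = 5.
E[X | tails] = (11+9+9+2+5)/5 = 36/5.
By the law of total expectation,
E[X] = (1/2)·(5) + (1/2)·(36/5) = 61/10.

61/10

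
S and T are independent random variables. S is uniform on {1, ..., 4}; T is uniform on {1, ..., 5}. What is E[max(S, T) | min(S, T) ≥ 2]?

P(min(S, T) ≥ 2) = 3/5.
Summing max(S,T)·P(x,y) over outcomes with min(S, T) ≥ 2 gives 23/10.
E[max(S, T) | min(S, T) ≥ 2] = (23/10) / (3/5) = 23/6.

23/6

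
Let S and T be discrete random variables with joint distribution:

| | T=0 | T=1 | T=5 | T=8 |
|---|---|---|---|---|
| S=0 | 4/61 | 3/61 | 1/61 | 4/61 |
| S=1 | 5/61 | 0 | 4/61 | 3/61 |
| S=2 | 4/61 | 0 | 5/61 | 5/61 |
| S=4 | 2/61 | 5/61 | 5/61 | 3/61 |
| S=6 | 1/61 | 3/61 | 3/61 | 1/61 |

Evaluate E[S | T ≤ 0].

P(T ≤ 0) = 16/61.
Σ S·P over the event = 0·(4/61) + 1·(5/61) + 2·(4/61) + 4·(2/61) + 6·(1/61) = 27/61.
E[S | T ≤ 0] = (27/61) / (16/61) = 27/16.

27/16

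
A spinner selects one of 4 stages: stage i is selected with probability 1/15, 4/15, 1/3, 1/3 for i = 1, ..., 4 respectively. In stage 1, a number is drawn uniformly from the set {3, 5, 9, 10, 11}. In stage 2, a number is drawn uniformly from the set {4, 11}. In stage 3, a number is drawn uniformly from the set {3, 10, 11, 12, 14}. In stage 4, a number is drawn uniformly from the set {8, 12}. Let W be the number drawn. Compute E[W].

688/75

E[W | stage 1] = (3+5+9+10+11)/5 = 38/5.
E[W | stage 2] = (4+11)/2 = 15/2.
E[W | stage 3] = (3+10+11+12+14)/5 = 10.
E[W | stage 4] = (8+12)/2 = 10.
E[W] = (1/15)·(38/5) + (4/15)·(15/2) + (1/3)·(10) + (1/3)·(10) = 688/75.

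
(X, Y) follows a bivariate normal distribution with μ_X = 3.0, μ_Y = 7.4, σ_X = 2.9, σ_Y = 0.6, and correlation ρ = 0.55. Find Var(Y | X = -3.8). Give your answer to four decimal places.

0.2511

The conditional variance in a bivariate normal is σ_Y²(1 − ρ²), independent of x.
Var(Y | X=-3.8) = (0.6)²·(1 − (0.55)²) = 0.36·0.6975 = 0.2511.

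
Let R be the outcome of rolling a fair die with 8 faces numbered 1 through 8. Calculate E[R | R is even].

Given R is even, R is equally likely to be any of {2, 4, 6, 8}.
E[R | R is even] = (2 + 4 + 6 + 8) / 4 = 5.

5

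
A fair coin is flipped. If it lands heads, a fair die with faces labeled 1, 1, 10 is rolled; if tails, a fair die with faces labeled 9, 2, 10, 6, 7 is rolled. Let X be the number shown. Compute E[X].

E[X | heads] = (1+1+10)/3 = 4.
E[X | tails] = (9+2+10+6+7)/5 = 34/5.
E[X] = (1/2)·(4) + (1/2)·(34/5) = 27/5.

27/5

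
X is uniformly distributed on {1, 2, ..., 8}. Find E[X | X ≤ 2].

Given X ≤ 2, X is equally likely to be any of {1, 2}.
E[X | X ≤ 2] = (1 + 2) / 2 = 3/2.

3/2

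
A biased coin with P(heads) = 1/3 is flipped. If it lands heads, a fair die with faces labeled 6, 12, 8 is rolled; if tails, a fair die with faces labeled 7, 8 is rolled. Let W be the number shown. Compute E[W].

E[W | heads] = (6+12+8)/3 = 26/3.
E[W | tails] = (7+8)/2 = 15/2.
By the law of total expectation,
E[W] = (1/3)·(26/3) + (2/3)·(15/2) = 71/9.

71/9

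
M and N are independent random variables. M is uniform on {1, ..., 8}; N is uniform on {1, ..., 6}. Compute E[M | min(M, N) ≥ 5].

Outcomes with min(M, N) ≥ 5: (5,5), (5,6), (6,5), (6,6), (7,5), (7,6), (8,5), (8,6), each with probability 1/48.
E[M | min(M, N) ≥ 5] = (5 + 5 + 6 + 6 + 7 + 7 + 8 + 8) / 8 = 13/2.

13/2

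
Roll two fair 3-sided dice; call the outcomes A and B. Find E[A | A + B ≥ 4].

7/3

Outcomes with A + B ≥ 4: (1,3), (2,2), (2,3), (3,1), (3,2), (3,3), each with probability 1/9.
E[A | A + B ≥ 4] = (1 + 2 + 2 + 3 + 3 + 3) / 6 = 7/3.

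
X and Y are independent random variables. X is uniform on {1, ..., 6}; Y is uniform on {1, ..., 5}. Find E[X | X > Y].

14/3

P(X > Y) = 1/2.
Summing X·P(x,y) over outcomes with X > Y gives 7/3.
E[X | X > Y] = (7/3) / (1/2) = 14/3.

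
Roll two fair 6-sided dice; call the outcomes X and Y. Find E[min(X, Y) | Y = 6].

Outcomes with Y = 6: (1,6), (2,6), (3,6), (4,6), (5,6), (6,6), each with probability 1/36.
E[min(X, Y) | Y = 6] = (1 + 2 + 3 + 4 + 5 + 6) / 6 = 7/2.

7/2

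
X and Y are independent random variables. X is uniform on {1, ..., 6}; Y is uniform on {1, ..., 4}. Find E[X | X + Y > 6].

Outcomes with X + Y > 6: (3,4), (4,3), (4,4), (5,2), (5,3), (5,4), (6,1), (6,2), (6,3), (6,4), each with probability 1/24.
E[X | X + Y > 6] = (3 + 4 + 4 + 5 + 5 + 5 + 6 + 6 + 6 + 6) / 10 = 5.

5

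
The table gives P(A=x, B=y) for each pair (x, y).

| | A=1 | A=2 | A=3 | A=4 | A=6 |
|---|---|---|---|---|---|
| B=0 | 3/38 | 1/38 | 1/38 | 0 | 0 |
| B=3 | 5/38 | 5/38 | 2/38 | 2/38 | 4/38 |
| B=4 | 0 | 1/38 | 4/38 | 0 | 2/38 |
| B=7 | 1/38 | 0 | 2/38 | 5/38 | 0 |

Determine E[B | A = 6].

P(A = 6) = 3/19.
Σ B·P over the event = 3·(4/38) + 4·(2/38) = 10/19.
E[B | A = 6] = (10/19) / (3/19) = 10/3.

10/3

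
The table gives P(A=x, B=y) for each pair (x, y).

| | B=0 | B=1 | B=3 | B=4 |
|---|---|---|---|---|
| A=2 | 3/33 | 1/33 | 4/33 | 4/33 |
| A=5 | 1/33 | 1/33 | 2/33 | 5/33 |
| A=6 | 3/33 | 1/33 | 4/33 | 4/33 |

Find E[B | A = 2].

29/12

P(A = 2) = 4/11.
Summing B·P(A=x,B=y) over the conditioning event gives 29/33.
E[B | A = 2] = (29/33) / (4/11) = 29/12.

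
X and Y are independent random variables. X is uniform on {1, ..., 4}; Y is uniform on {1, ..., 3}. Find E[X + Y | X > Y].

Outcomes with X > Y: (2,1), (3,1), (3,2), (4,1), (4,2), (4,3), each with probability 1/12.
E[X + Y | X > Y] = (3 + 4 + 5 + 5 + 6 + 7) / 6 = 5.

5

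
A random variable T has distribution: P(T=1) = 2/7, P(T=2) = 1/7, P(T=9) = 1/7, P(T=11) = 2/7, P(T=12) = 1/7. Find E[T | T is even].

7

P(T is even) = 2/7.
Σ over the event: 2·1/7 + 12·1/7 = 2.
E[T | T is even] = (2) / (2/7) = 7.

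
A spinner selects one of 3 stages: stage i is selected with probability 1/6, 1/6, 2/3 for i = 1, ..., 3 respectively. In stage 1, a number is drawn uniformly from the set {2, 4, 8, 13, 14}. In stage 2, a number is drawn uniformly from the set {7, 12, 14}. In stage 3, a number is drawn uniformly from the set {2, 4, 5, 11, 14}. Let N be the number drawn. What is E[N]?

8

E[N | stage 1] = (2+4+8+13+14)/5 = 41/5.
E[N | stage 2] = (7+12+14)/3 = 11.
E[N | stage 3] = (2+4+5+11+14)/5 = 36/5.
By the law of total expectation,
E[N] = (1/6)·(41/5) + (1/6)·(11) + (2/3)·(36/5) = 8.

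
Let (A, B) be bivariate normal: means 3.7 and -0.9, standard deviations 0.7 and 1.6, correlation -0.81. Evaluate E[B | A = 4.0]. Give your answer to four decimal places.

-1.4554

The regression of B on A has slope ρ·σ_B/σ_A and passes through (μ_A, μ_B).
E[B | A=4.0] = -0.9 + (-0.81)·(1.6/0.7)·(4.0 − (3.7)) = -0.9 + (-1.8514)·(0.3) = -1.4554.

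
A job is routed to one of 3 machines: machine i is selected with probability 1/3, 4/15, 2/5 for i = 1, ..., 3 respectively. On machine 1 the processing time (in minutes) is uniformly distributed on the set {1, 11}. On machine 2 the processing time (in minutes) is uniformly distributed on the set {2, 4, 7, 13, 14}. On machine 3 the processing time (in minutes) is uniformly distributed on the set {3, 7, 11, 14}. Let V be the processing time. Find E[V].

E[V | machine 1] = (1+11)/2 = 6.
E[V | machine 2] = (2+4+7+13+14)/5 = 8.
E[V | machine 3] = (3+7+11+14)/4 = 35/4.
E[V] = (1/3)·(6) + (4/15)·(8) + (2/5)·(35/4) = 229/30.

229/30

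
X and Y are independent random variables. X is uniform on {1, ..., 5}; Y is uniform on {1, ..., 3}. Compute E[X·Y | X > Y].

Outcomes with X > Y: (2,1), (3,1), (3,2), (4,1), (4,2), (4,3), (5,1), (5,2), (5,3), each with probability 1/15.
E[X·Y | X > Y] = (2 + 3 + 6 + 4 + 8 + 12 + 5 + 10 + 15) / 9 = 65/9.

65/9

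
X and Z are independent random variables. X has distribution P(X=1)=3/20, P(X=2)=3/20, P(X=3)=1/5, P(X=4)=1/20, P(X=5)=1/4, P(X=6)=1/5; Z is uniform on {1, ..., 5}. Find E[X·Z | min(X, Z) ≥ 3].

130/7

P(min(X, Z) ≥ 3) = 21/50.
Summing XZ·P(x,y) over outcomes with min(X, Z) ≥ 3 gives 39/5.
E[X·Z | min(X, Z) ≥ 3] = (39/5) / (21/50) = 130/7.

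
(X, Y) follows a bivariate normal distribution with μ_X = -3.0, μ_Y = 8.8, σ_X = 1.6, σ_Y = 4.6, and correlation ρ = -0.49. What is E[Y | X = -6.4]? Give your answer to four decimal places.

E[Y | X=x] = μ_Y + ρ(σ_Y/σ_X)(x − μ_X) for jointly normal variables.
E[Y | X=-6.4] = 8.8 + (-0.49)·(4.6/1.6)·(-6.4 − (-3.0)) = 8.8 + (-1.40875)·(-3.4) = 13.5898.

13.5898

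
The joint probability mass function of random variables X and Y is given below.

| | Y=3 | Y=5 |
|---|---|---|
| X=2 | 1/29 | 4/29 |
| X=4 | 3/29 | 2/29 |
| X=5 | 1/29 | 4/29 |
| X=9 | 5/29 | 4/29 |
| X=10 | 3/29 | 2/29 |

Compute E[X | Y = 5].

P(Y = 5) = 16/29.
Σ X·P over the event = 2·(4/29) + 4·(2/29) + 5·(4/29) + 9·(4/29) + 10·(2/29) = 92/29.
E[X | Y = 5] = (92/29) / (16/29) = 23/4.

23/4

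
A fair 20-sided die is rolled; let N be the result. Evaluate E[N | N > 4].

25/2

P(N > 4) = 4/5.
E[N | N > 4] = (10) / (4/5) = 25/2.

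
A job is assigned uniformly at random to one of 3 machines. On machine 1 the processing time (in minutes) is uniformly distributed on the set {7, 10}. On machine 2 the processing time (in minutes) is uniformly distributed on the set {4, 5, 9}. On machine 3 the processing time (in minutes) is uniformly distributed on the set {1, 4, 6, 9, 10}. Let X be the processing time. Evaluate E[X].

E[X | machine 1] = (7+10)/2 = 17/2.
E[X | machine 2] = (4+5+9)/3 = 6.
E[X | machine 3] = (1+4+6+9+10)/5 = 6.
By the law of total expectation,
E[X] = (1/3)·(17/2) + (1/3)·(6) + (1/3)·(6) = 41/6.

41/6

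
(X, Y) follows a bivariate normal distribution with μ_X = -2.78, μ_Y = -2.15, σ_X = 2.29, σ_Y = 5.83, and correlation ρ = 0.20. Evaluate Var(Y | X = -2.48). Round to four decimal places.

For a bivariate normal, Var(Y | X=x) = σ_Y²(1 − ρ²).
Var(Y | X=-2.48) = (5.83)²·(1 − (0.20)²) = 33.9889·0.96 = 32.6293.

32.6293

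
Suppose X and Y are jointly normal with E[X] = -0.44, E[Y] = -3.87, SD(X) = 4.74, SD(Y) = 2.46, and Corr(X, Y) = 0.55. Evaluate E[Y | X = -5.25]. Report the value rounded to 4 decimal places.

-5.2430

For a bivariate normal, E[Y | X=x] = μ_Y + ρ·(σ_Y/σ_X)·(x − μ_X).
E[Y | X=-5.25] = -3.87 + (0.55)·(2.46/4.74)·(-5.25 − (-0.44)) = -3.87 + (0.28544)·(-4.81) = -5.2430.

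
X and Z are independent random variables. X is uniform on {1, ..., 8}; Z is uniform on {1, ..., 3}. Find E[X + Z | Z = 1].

11/2

Outcomes with Z = 1: (1,1), (2,1), (3,1), (4,1), (5,1), (6,1), (7,1), (8,1), each with probability 1/24.
E[X + Z | Z = 1] = (2 + 3 + 4 + 5 + 6 + 7 + 8 + 9) / 8 = 11/2.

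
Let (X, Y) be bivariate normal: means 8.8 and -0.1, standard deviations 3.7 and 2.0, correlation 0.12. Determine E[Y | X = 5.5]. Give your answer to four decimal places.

-0.3141

For a bivariate normal, E[Y | X=x] = μ_Y + ρ·(σ_Y/σ_X)·(x − μ_X).
E[Y | X=5.5] = -0.1 + (0.12)·(2.0/3.7)·(5.5 − (8.8)) = -0.1 + (0.064865)·(-3.3) = -0.3141.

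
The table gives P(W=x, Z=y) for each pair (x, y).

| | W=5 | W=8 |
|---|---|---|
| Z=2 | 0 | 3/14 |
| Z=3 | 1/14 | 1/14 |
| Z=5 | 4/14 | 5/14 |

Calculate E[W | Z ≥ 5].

20/3

P(Z ≥ 5) = 9/14.
Σ W·P over the event = 5·(4/14) + 8·(5/14) = 30/7.
E[W | Z ≥ 5] = (30/7) / (9/14) = 20/3.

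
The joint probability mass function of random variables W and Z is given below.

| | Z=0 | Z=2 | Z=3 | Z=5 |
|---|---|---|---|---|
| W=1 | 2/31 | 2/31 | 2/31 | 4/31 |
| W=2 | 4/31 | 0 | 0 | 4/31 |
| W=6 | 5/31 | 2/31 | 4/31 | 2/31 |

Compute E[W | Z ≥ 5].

P(Z ≥ 5) = 10/31.
Σ W·P over the event = 1·(4/31) + 2·(4/31) + 6·(2/31) = 24/31.
E[W | Z ≥ 5] = (24/31) / (10/31) = 12/5.

12/5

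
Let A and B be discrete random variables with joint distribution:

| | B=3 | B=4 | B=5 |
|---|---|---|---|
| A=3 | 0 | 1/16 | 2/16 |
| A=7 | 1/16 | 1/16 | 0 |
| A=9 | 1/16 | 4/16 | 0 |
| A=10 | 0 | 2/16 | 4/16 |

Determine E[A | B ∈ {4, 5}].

8

P(B ∈ {4, 5}) = 7/8.
Summing A·P(A=x,B=y) over the conditioning event gives 7.
E[A | B ∈ {4, 5}] = (7) / (7/8) = 8.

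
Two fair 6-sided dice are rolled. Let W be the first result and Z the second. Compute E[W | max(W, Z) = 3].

P(max(W, Z) = 3) = 5/36.
Summing W·P(x,y) over outcomes with max(W, Z) = 3 gives 1/3.
E[W | max(W, Z) = 3] = (1/3) / (5/36) = 12/5.

12/5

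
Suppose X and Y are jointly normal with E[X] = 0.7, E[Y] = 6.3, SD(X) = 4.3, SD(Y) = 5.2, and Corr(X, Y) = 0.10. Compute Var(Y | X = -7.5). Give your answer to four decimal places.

The conditional variance in a bivariate normal is σ_Y²(1 − ρ²), independent of x.
Var(Y | X=-7.5) = (5.2)²·(1 − (0.10)²) = 27.04·0.99 = 26.7696.

26.7696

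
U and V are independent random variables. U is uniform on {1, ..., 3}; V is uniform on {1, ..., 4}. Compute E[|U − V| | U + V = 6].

Outcomes with U + V = 6: (2,4), (3,3), each with probability 1/12.
E[|U − V| | U + V = 6] = (2 + 0) / 2 = 1.

1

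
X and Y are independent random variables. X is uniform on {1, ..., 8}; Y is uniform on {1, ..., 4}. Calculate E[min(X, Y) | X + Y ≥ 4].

P(X + Y ≥ 4) = 29/32.
Summing min(X,Y)·P(x,y) over outcomes with X + Y ≥ 4 gives 67/32.
E[min(X, Y) | X + Y ≥ 4] = (67/32) / (29/32) = 67/29.

67/29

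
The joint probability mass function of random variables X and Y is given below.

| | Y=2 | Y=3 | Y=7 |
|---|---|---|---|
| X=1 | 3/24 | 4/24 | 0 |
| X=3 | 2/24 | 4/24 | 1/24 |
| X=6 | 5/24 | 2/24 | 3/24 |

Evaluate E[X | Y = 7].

P(Y = 7) = 1/6.
Σ X·P over the event = 3·(1/24) + 6·(3/24) = 7/8.
E[X | Y = 7] = (7/8) / (1/6) = 21/4.

21/4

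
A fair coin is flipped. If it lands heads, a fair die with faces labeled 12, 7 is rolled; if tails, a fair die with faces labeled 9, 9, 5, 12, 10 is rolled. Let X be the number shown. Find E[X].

E[X | heads] = (12+7)/2 = 19/2.
E[X | tails] = (9+9+5+12+10)/5 = 9.
E[X] = (1/2)·(19/2) + (1/2)·(9) = 37/4.

37/4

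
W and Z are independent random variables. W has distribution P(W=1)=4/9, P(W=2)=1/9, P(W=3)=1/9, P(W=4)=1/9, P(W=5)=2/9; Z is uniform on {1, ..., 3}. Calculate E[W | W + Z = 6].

17/4

P(W + Z = 6) = 4/27.
Summing W·P(x,y) over outcomes with W + Z = 6 gives 17/27.
E[W | W + Z = 6] = (17/27) / (4/27) = 17/4.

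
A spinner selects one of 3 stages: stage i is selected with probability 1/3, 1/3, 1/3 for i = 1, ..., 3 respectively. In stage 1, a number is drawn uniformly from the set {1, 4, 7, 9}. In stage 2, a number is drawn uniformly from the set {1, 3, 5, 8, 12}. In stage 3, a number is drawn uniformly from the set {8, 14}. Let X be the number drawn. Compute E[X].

147/20

E[X | stage 1] = (1+4+7+9)/4 = 21/4.
E[X | stage 2] = (1+3+5+8+12)/5 = 29/5.
E[X | stage 3] = (8+14)/2 = 11.
E[X] = (1/3)·(21/4) + (1/3)·(29/5) + (1/3)·(11) = 147/20.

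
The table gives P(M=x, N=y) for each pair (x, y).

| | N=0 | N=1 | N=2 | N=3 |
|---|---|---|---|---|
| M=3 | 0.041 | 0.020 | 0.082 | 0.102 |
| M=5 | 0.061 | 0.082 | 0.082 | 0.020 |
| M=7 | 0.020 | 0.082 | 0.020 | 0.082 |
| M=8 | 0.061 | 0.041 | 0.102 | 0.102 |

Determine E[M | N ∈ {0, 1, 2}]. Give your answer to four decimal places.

5.8213

P(N ∈ {0, 1, 2}) = 0.694.
Summing M·P(M=x,N=y) over the conditioning event gives 4.040.
E[M | N ∈ {0, 1, 2}] = (4.040) / (0.694) = 5.8213.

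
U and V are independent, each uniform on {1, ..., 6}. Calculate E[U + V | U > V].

7

P(U > V) = 5/12.
Summing (U+V)·P(x,y) over outcomes with U > V gives 35/12.
E[U + V | U > V] = (35/12) / (5/12) = 7.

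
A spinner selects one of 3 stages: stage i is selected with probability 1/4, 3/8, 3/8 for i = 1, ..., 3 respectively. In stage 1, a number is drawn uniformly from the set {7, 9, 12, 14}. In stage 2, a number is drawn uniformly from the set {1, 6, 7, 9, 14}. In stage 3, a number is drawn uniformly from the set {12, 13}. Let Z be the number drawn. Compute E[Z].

807/80

E[Z | stage 1] = (7+9+12+14)/4 = 21/2.
E[Z | stage 2] = (1+6+7+9+14)/5 = 37/5.
E[Z | stage 3] = (12+13)/2 = 25/2.
By the law of total expectation,
E[Z] = (1/4)·(21/2) + (3/8)·(37/5) + (3/8)·(25/2) = 807/80.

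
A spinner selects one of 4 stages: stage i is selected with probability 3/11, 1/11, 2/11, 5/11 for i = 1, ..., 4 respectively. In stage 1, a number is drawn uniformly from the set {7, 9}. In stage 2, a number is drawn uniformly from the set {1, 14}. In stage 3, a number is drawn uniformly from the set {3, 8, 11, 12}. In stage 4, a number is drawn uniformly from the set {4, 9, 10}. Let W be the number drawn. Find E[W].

521/66

E[W | stage 1] = (7+9)/2 = 8.
E[W | stage 2] = (1+14)/2 = 15/2.
E[W | stage 3] = (3+8+11+12)/4 = 17/2.
E[W | stage 4] = (4+9+10)/3 = 23/3.
By the law of total expectation,
E[W] = (3/11)·(8) + (1/11)·(15/2) + (2/11)·(17/2) + (5/11)·(23/3) = 521/66.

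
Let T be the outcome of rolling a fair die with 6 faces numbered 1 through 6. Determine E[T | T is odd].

Given T is odd, T is equally likely to be any of {1, 3, 5}.
E[T | T is odd] = (1 + 3 + 5) / 3 = 3.

3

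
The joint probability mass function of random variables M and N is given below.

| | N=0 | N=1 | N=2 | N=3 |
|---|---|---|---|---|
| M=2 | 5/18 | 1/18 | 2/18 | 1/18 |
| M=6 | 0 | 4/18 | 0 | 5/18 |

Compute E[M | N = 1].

P(N = 1) = 5/18.
Σ M·P over the event = 2·(1/18) + 6·(4/18) = 13/9.
E[M | N = 1] = (13/9) / (5/18) = 26/5.

26/5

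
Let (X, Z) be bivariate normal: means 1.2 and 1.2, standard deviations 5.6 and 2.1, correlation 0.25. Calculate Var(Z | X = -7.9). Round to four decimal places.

Var(Z | X=x) = (1 − ρ²)·σ_Z².
Var(Z | X=-7.9) = (2.1)²·(1 − (0.25)²) = 4.41·0.9375 = 4.1344.

4.1344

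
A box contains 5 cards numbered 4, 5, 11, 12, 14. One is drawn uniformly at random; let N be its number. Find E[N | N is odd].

8

P(N is odd) = 2/5.
Σ over the event: 5·1/5 + 11·1/5 = 16/5.
E[N | N is odd] = (16/5) / (2/5) = 8.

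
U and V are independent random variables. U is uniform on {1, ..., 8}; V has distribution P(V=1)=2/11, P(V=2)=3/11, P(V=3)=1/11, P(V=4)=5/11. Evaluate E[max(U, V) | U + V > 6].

P(U + V > 6) = 53/88.
Summing max(U,V)·P(x,y) over outcomes with U + V > 6 gives 40/11.
E[max(U, V) | U + V > 6] = (40/11) / (53/88) = 320/53.

320/53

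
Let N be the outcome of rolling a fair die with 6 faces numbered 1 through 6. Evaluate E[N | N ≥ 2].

4

Given N ≥ 2, N is equally likely to be any of {2, 3, 4, 5, 6}.
E[N | N ≥ 2] = (2 + 3 + 4 + 5 + 6) / 5 = 4.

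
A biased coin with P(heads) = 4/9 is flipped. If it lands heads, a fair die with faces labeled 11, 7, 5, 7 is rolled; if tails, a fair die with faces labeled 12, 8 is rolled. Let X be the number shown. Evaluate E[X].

E[X | heads] = (11+7+5+7)/4 = 15/2.
E[X | tails] = (12+8)/2 = 10.
E[X] = (4/9)·(15/2) + (5/9)·(10) = 80/9.

80/9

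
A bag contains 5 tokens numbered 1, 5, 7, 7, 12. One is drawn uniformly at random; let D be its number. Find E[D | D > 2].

P(D > 2) = 4/5.
Σ over the event: 5·1/5 + 7·2/5 + 12·1/5 = 31/5.
E[D | D > 2] = (31/5) / (4/5) = 31/4.

31/4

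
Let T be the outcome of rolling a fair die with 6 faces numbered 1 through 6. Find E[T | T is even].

Given T is even, T is equally likely to be any of {2, 4, 6}.
E[T | T is even] = (2 + 4 + 6) / 3 = 4.

4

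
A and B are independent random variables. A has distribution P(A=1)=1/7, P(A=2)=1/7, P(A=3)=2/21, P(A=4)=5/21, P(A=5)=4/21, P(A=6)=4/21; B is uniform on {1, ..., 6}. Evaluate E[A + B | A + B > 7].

P(A + B > 7) = 29/63.
Summing (A+B)·P(x,y) over outcomes with A + B > 7 gives 545/126.
E[A + B | A + B > 7] = (545/126) / (29/63) = 545/58.

545/58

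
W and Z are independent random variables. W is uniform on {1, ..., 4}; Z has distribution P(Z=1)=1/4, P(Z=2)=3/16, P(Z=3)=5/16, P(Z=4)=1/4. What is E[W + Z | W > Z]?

P(W > Z) = 23/64.
Summing (W+Z)·P(x,y) over outcomes with W > Z gives 29/16.
E[W + Z | W > Z] = (29/16) / (23/64) = 116/23.

116/23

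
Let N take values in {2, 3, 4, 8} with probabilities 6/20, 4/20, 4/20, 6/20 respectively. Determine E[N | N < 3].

P(N < 3) = 3/10.
Σ over the event: 2·3/10 = 3/5.
E[N | N < 3] = (3/5) / (3/10) = 2.

2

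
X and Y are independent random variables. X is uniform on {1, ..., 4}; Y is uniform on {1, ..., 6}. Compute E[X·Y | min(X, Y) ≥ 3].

63/4

Outcomes with min(X, Y) ≥ 3: (3,3), (3,4), (3,5), (3,6), (4,3), (4,4), (4,5), (4,6), each with probability 1/24.
E[X·Y | min(X, Y) ≥ 3] = (9 + 12 + 15 + 18 + 12 + 16 + 20 + 24) / 8 = 63/4.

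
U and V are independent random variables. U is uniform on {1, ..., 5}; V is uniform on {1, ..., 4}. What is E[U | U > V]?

4

P(U > V) = 1/2.
Summing U·P(x,y) over outcomes with U > V gives 2.
E[U | U > V] = (2) / (1/2) = 4.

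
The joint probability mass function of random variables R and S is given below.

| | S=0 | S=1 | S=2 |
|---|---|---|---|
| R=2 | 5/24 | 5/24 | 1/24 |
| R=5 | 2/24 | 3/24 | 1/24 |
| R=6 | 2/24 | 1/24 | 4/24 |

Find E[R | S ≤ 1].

P(S ≤ 1) = 3/4.
Σ R·P over the event = 2·(5/24) + 2·(5/24) + 5·(2/24) + 5·(3/24) + 6·(2/24) + 6·(1/24) = 21/8.
E[R | S ≤ 1] = (21/8) / (3/4) = 7/2.

7/2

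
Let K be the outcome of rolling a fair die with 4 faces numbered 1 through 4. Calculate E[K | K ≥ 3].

7/2

Given K ≥ 3, K is equally likely to be any of {3, 4}.
E[K | K ≥ 3] = (3 + 4) / 2 = 7/2.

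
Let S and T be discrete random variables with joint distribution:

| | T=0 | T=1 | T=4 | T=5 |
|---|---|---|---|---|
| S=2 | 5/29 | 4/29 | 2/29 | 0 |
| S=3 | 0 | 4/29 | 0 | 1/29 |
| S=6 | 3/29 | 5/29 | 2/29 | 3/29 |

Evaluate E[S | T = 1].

P(T = 1) = 13/29.
Σ S·P over the event = 2·(4/29) + 3·(4/29) + 6·(5/29) = 50/29.
E[S | T = 1] = (50/29) / (13/29) = 50/13.

50/13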